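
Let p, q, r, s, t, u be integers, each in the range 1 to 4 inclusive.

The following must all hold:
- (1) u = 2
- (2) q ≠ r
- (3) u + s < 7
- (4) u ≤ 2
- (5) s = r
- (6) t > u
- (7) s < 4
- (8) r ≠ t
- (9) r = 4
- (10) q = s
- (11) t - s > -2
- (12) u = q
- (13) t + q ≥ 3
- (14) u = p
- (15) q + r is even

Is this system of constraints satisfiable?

Constraint 1 fixes u = 2 and constraint 9 fixes r = 4. Constraints 5, 10, and 12 give u = q = s = r, so u = r. But 2 ≠ 4 — contradiction.

Unsatisfiable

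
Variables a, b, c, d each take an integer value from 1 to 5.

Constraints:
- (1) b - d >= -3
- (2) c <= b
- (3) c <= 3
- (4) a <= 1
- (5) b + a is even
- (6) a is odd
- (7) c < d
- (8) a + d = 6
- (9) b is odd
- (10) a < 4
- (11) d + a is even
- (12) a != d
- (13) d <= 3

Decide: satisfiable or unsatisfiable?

Unsatisfiable

From constraint 4: a ≤ 1. From constraint 13: d ≤ 3. Hence a + d ≤ 4. But constraint 8 requires a + d = 6, and 6 > 4. Contradiction.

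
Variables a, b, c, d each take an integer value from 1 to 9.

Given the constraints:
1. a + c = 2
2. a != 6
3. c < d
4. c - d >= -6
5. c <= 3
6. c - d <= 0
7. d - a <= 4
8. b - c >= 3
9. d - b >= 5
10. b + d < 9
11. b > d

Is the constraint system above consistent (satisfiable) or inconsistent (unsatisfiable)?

Unsatisfiable

Constraints 4, 8, and 9 give c − d ≥ -6, d − b ≥ 5, b − c ≥ 3.
Adding all 3 inequalities: the left sides telescope to 0, and the right sides sum to (-6) + 5 + 3 = 2. So 0 ≥ 2, which is false.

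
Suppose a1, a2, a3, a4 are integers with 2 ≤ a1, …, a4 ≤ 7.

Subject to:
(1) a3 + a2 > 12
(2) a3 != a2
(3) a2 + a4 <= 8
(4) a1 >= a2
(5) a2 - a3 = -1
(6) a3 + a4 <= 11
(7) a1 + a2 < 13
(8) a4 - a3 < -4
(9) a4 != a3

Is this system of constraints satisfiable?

The assignment a1 = 6, a2 = 6, a3 = 7, a4 = 2 works:
  constraint 1 holds since a3 + a2 = 13.
  constraint 3 holds since a2 + a4 = 8.
The rest check out directly.

Satisfiable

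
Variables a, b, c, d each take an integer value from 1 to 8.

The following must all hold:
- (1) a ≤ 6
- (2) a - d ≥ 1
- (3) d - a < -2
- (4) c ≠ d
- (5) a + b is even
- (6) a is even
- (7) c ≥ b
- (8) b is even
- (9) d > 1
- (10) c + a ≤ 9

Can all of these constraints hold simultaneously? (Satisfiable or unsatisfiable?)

Satisfiable

One satisfying assignment is a = 6, b = 2, c = 2, d = 3.
For the less obvious constraints — constraint 2: a - d = 3; constraint 3: d - a = -3 — and the others hold by inspection.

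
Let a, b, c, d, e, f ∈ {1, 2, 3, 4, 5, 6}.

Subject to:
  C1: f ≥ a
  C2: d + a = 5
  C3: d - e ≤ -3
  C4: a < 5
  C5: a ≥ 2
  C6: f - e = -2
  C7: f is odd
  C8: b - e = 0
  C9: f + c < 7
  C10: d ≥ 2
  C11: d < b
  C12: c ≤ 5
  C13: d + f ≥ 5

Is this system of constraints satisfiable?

Satisfiable

The assignment a = 3, b = 5, c = 2, d = 2, e = 5, f = 3 works:
  constraint 2 holds since d + a = 5.
  constraint 3 holds since d - e = -3.
  constraint 6 holds since f - e = -2.
The rest check out directly.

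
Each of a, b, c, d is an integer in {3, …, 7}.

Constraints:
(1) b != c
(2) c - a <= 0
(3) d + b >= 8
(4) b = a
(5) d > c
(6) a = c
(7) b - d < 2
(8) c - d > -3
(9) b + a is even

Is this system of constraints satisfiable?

Unsatisfiable

From constraints 4 and 6, b = a = c, so b = c. But constraint 1 says b ≠ c. Contradiction.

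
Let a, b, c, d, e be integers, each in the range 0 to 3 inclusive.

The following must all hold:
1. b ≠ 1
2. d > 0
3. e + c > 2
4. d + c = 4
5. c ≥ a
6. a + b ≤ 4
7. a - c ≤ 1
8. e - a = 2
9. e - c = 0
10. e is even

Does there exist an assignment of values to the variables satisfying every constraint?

Satisfiable

Take a = 0, b = 3, c = 2, d = 2, e = 2. Then constraint 3: e + c = 4; constraint 4: d + c = 4, and every other listed constraint is also met.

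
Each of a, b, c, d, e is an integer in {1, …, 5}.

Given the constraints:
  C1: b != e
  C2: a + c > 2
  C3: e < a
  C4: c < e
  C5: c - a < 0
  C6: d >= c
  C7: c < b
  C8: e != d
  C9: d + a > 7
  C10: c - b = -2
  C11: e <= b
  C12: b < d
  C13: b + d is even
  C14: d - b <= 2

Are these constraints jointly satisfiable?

Satisfiable

Setting (a, b, c, d, e) = (3, 3, 1, 5, 2) satisfies everything: constraint 2: a + c = 4; constraint 5: c - a = -2; constraint 9: d + a = 8, and the others follow.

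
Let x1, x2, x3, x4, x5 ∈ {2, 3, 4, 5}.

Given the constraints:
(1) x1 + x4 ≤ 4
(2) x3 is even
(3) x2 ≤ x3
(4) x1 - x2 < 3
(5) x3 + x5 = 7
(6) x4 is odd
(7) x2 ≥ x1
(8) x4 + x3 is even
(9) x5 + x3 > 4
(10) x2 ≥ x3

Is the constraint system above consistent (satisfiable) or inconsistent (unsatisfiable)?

Unsatisfiable

Constraint 6 makes x4 odd and constraint 2 makes x3 even, so x4 + x3 must be odd. Constraint 8 says x4 + x3 is even — contradiction.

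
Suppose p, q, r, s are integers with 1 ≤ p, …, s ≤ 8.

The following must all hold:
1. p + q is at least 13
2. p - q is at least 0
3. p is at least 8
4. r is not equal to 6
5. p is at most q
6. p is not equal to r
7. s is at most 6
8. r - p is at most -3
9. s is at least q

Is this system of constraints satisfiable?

From constraints 3 and 5: q ≥ p and p ≥ 8, so q ≥ 8. From constraints 7 and 9: q ≤ s and s ≤ 6, so q ≤ 6. But 6 < 8, so no value of q works.

Unsatisfiable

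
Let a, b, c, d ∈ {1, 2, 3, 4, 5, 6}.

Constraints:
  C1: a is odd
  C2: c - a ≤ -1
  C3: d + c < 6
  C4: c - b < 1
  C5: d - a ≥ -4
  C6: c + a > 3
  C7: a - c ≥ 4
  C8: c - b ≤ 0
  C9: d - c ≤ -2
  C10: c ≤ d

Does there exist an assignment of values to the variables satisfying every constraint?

Unsatisfiable

Constraints 5, 7, and 9 give d − a ≥ -4, a − c ≥ 4, c − d ≥ 2.
Adding all 3 inequalities: the left sides telescope to 0, and the right sides sum to (-4) + 4 + 2 = 2. So 0 ≥ 2, which is false.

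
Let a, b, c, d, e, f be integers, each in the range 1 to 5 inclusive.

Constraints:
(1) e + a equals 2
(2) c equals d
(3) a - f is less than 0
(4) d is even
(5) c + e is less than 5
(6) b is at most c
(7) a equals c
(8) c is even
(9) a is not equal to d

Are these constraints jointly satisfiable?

From constraints 2 and 7, a = c = d, so a = d. But constraint 9 says a ≠ d. Contradiction.

Unsatisfiable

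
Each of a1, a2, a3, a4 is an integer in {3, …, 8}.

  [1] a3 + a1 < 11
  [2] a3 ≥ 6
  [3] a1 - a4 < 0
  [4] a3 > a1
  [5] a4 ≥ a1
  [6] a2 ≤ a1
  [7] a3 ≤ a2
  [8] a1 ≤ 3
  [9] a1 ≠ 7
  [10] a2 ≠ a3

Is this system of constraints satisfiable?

From constraints 2 and 7: a2 ≥ a3 and a3 ≥ 6, so a2 ≥ 6. From constraints 6 and 8: a2 ≤ a1 and a1 ≤ 3, so a2 ≤ 3. But 3 < 6, so no value of a2 works.

Unsatisfiable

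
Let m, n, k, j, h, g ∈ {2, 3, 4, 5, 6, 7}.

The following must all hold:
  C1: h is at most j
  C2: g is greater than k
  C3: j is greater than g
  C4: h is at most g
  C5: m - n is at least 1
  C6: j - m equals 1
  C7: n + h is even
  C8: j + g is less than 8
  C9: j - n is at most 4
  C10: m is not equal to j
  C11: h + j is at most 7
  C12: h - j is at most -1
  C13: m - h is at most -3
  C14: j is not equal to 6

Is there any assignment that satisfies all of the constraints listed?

Unsatisfiable

Constraints 5, 9, 12, and 13 give h − m ≥ 3, m − n ≥ 1, n − j ≥ -4, j − h ≥ 1.
Adding all 4 inequalities: the left sides telescope to 0, and the right sides sum to 3 + 1 + (-4) + 1 = 1. So 0 ≥ 1, which is false.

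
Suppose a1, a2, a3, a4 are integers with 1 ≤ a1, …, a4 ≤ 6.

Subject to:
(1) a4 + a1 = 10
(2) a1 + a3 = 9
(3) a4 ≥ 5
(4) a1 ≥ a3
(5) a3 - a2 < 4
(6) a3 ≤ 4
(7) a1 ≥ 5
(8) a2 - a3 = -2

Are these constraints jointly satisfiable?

One satisfying assignment is a1 = 5, a2 = 2, a3 = 4, a4 = 5.
For the less obvious constraints — constraint 1: a4 + a1 = 10; constraint 2: a1 + a3 = 9 — and the others hold by inspection.

Satisfiable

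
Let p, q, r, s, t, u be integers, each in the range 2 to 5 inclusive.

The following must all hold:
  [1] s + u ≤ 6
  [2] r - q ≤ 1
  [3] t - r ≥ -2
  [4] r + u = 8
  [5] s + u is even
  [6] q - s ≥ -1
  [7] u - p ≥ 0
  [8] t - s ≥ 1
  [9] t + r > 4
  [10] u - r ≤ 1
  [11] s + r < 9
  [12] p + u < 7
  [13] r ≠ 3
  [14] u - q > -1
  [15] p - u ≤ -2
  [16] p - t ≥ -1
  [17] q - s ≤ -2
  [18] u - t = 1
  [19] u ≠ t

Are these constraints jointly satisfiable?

Constraints 2, 8, 10, 15, 16, and 17 give q − r ≥ -1, r − u ≥ -1, u − p ≥ 2, p − t ≥ -1, t − s ≥ 1, s − q ≥ 2.
Adding all 6 inequalities: the left sides telescope to 0, and the right sides sum to (-1) + (-1) + 2 + (-1) + 1 + 2 = 2. So 0 ≥ 2, which is false.

Unsatisfiable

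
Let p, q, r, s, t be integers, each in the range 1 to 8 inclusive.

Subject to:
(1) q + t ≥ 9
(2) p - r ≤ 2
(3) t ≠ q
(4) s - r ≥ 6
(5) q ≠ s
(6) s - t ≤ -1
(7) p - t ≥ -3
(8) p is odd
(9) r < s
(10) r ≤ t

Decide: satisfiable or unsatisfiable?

Unsatisfiable

Constraints 2, 4, 6, and 7 give p − t ≥ -3, t − s ≥ 1, s − r ≥ 6, r − p ≥ -2.
Adding all 4 inequalities: the left sides telescope to 0, and the right sides sum to (-3) + 1 + 6 + (-2) = 2. So 0 ≥ 2, which is false.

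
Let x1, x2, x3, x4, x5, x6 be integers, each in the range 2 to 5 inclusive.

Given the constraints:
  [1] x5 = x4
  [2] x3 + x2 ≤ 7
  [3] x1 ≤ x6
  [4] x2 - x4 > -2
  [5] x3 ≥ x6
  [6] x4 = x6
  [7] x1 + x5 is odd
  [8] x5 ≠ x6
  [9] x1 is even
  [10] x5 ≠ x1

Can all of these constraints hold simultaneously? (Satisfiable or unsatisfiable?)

Unsatisfiable

From constraints 1 and 6, x5 = x4 = x6, so x5 = x6. But constraint 8 says x5 ≠ x6. Contradiction.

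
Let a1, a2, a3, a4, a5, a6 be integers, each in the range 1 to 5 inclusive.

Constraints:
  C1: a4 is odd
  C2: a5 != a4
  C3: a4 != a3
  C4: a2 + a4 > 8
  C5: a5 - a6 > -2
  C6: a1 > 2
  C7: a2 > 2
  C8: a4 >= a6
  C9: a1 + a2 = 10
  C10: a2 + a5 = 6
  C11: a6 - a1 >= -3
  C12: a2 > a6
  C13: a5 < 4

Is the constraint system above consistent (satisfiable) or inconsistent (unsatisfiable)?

Take a1 = 5, a2 = 5, a3 = 3, a4 = 5, a5 = 1, a6 = 2. Then constraint 4: a2 + a4 = 10; constraint 5: a5 - a6 = -1, and every other listed constraint is also met.

Satisfiable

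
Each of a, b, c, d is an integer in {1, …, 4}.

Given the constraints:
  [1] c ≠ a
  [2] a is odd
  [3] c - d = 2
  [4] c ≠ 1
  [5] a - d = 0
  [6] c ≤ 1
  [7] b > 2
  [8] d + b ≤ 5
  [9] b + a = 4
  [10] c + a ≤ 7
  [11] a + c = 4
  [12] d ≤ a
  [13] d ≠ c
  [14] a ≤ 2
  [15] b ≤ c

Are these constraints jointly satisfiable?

Unsatisfiable

From constraints 6 and 15: b ≤ c ≤ 1. From constraint 14: a ≤ 2. Hence b + a ≤ 3. But constraint 9 requires b + a = 4, and 4 > 3. Contradiction.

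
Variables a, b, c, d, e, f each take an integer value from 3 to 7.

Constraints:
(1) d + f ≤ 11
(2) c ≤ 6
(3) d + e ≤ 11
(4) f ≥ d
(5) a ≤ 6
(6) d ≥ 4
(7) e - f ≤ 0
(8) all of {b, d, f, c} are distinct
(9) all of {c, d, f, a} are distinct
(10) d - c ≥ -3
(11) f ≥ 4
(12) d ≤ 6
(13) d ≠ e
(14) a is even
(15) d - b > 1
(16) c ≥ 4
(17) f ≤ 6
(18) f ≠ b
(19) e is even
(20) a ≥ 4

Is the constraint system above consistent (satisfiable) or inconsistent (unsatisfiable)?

Constraints 2, 5, 6, 11, 12, 16, 17, and 20 confine each of c, d, f, a to the 3 values {4, …, 6}.
Constraint 9 requires all 4 of them to be distinct, but only 3 values are available — impossible by the pigeonhole principle.

Unsatisfiable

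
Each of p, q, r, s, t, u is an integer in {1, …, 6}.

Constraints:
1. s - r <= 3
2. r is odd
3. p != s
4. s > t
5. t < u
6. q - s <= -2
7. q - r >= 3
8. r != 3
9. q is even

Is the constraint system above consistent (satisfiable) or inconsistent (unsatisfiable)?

Unsatisfiable

Constraints 1, 6, and 7 give q − r ≥ 3, r − s ≥ -3, s − q ≥ 2.
Adding all 3 inequalities: the left sides telescope to 0, and the right sides sum to 3 + (-3) + 2 = 2. So 0 ≥ 2, which is false.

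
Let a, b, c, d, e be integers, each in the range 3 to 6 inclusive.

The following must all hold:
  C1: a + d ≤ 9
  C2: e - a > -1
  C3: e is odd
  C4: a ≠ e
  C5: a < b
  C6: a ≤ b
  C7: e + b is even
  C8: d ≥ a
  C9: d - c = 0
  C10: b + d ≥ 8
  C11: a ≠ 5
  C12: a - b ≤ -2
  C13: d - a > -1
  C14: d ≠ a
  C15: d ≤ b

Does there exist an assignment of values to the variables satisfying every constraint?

Take a = 3, b = 5, c = 4, d = 4, e = 5. Then constraint 1: a + d = 7; constraint 2: e - a = 2; constraint 9: d - c = 0, and every other listed constraint is also met.

Satisfiable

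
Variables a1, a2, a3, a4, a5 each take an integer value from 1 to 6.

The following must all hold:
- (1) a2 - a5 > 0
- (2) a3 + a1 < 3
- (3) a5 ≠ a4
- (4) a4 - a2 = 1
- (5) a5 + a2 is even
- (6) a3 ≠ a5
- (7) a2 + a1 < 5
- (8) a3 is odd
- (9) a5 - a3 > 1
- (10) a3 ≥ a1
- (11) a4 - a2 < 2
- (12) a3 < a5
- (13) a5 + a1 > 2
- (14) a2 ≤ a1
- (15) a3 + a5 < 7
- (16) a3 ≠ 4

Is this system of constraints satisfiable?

Constraints 1, 10, 12, and 14 give a1 ≤ a3, a3 < a5, a5 < a2, a2 ≤ a1. Chaining: a1 ≤ a3 < a5 < a2 ≤ a1, which forces a1 < a1 — impossible.

Unsatisfiable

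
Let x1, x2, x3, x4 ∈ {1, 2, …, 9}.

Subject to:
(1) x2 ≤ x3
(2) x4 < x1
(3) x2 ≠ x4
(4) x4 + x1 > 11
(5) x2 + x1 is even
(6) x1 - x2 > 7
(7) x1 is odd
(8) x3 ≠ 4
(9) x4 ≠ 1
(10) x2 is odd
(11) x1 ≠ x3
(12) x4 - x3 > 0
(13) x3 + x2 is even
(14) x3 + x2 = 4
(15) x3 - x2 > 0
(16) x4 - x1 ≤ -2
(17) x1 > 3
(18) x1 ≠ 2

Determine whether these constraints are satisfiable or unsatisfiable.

Take x1 = 9, x2 = 1, x3 = 3, x4 = 4. Then constraint 4: x4 + x1 = 13; constraint 6: x1 - x2 = 8; constraint 12: x4 - x3 = 1, and every other listed constraint is also met.

Satisfiable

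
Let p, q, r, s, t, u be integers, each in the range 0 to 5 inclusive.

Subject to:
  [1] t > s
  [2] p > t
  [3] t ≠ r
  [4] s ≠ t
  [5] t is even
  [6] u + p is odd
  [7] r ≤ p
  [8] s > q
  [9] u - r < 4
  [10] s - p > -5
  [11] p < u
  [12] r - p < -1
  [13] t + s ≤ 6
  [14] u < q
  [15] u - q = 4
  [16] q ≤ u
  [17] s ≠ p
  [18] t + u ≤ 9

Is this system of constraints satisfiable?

Unsatisfiable

Constraints 1, 2, 8, 11, and 14 give t < p, p < u, u < q, q < s, s < t. Chaining: t < p < u < q < s < t, which forces t < t — impossible.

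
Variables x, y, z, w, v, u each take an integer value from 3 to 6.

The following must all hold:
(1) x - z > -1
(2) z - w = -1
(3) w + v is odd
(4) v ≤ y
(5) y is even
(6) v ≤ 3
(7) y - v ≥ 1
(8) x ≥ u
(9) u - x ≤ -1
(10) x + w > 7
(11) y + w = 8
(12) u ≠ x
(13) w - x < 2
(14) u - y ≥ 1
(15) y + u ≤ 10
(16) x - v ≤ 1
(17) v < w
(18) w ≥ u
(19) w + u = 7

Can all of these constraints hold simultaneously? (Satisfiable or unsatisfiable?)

Constraints 7, 9, 14, and 16 give u − y ≥ 1, y − v ≥ 1, v − x ≥ -1, x − u ≥ 1.
Adding all 4 inequalities: the left sides telescope to 0, and the right sides sum to 1 + 1 + (-1) + 1 = 2. So 0 ≥ 2, which is false.

Unsatisfiable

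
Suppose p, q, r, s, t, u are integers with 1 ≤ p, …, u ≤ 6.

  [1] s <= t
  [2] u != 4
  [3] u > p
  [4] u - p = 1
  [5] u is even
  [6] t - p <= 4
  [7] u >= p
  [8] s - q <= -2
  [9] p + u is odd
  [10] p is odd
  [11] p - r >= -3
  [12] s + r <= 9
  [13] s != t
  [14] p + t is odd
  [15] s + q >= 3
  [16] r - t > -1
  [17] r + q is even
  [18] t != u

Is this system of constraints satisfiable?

One satisfying assignment is p = 1, q = 4, r = 4, s = 2, t = 4, u = 2.
For the less obvious constraints — constraint 4: u - p = 1; constraint 6: t - p = 3; constraint 8: s - q = -2 — and the others hold by inspection.

Satisfiable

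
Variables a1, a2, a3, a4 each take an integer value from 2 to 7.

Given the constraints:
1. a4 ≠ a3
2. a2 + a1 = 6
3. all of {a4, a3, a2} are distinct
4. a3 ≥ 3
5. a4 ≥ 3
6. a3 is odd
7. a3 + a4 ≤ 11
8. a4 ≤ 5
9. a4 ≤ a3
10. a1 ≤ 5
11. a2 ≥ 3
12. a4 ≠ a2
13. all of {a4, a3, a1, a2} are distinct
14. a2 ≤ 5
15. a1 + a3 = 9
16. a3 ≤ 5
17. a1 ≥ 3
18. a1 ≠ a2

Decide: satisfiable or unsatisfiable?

Unsatisfiable

Constraints 4, 5, 8, 10, 11, 14, 16, and 17 confine each of a4, a3, a1, a2 to the 3 values {3, …, 5}.
Constraint 13 requires all 4 of them to be distinct, but only 3 values are available — impossible by the pigeonhole principle.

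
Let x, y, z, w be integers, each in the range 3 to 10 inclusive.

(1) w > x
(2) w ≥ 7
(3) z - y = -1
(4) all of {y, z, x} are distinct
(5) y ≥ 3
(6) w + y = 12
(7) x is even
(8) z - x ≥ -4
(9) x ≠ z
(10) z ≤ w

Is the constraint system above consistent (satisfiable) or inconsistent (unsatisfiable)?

Satisfiable

One satisfying assignment is x = 6, y = 4, z = 3, w = 8.
For the less obvious constraints — constraint 3: z - y = -1; constraint 6: w + y = 12 — and the others hold by inspection.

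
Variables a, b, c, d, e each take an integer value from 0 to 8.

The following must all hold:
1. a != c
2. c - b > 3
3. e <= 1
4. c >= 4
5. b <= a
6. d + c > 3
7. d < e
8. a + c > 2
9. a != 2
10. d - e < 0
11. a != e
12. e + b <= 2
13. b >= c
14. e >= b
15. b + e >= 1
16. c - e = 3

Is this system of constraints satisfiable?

Unsatisfiable

From constraints 4 and 13: b ≥ c and c ≥ 4, so b ≥ 4. From constraints 3 and 14: b ≤ e and e ≤ 1, so b ≤ 1. But 1 < 4, so no value of b works.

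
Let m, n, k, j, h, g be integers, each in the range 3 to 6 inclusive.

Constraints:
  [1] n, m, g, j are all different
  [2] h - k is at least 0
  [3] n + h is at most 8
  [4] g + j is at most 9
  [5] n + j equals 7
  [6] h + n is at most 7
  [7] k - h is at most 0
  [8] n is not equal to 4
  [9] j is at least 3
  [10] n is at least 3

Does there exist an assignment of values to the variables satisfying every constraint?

Satisfiable

The assignment m = 6, n = 3, k = 3, j = 4, h = 3, g = 5 works:
  constraint 2 holds since h - k = 0.
  constraint 3 holds since n + h = 6.
The rest check out directly.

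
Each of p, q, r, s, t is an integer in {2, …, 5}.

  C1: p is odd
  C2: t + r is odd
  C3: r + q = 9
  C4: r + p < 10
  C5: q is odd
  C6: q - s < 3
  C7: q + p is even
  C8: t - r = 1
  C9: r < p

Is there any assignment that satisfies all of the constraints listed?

Setting (p, q, r, s, t) = (5, 5, 4, 5, 5) satisfies everything: constraint 3: r + q = 9; constraint 4: r + p = 9, and the others follow.

Satisfiable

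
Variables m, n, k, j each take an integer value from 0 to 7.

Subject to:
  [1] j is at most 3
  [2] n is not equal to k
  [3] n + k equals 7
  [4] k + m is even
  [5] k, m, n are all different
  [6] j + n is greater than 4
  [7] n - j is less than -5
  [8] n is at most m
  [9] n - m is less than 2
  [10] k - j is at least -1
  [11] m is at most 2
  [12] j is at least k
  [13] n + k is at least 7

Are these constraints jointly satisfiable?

Unsatisfiable

From constraints 8 and 11: n ≤ m ≤ 2. From constraints 1 and 12: k ≤ j ≤ 3. Hence n + k ≤ 5. But constraint 13 requires n + k ≥ 7, and 7 > 5. Contradiction.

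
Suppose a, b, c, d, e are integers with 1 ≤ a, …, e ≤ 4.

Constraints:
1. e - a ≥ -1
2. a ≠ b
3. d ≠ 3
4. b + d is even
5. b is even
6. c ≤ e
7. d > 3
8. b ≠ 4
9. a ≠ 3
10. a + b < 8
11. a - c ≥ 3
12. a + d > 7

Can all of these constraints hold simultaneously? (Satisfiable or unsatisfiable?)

Try a = 4, b = 2, c = 1, d = 4, e = 3.
Check constraint 1: e - a = -1; constraint 10: a + b = 6; constraint 11: a - c = 3. The remaining constraints are straightforward to verify.

Satisfiable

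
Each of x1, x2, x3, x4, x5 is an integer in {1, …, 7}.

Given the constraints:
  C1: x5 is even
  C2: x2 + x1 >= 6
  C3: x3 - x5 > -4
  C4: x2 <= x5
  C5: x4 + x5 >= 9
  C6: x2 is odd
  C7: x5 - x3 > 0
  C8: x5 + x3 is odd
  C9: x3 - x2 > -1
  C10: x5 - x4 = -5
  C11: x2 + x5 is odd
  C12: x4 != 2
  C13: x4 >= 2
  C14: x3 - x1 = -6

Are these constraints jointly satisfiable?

Satisfiable

Setting (x1, x2, x3, x4, x5) = (7, 1, 1, 7, 2) satisfies everything: constraint 2: x2 + x1 = 8; constraint 3: x3 - x5 = -1, and the others follow.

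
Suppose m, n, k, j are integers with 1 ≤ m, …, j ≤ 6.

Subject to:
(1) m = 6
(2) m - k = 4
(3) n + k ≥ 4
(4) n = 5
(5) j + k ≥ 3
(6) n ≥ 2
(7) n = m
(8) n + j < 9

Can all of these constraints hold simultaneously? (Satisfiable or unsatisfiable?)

Unsatisfiable

Constraint 4 fixes n = 5 and constraint 1 fixes m = 6, but constraint 7 requires n = m. Since 5 ≠ 6, contradiction.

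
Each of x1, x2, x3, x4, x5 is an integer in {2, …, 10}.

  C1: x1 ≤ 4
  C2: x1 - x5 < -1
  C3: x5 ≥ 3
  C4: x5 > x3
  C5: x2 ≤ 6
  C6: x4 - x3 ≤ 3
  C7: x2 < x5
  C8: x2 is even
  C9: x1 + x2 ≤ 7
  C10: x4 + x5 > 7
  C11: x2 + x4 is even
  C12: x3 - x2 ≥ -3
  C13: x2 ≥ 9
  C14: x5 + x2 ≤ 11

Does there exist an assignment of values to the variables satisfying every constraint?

From constraint 3: x5 ≥ 3. From constraint 13: x2 ≥ 9. Hence x5 + x2 ≥ 12. But constraint 14 requires x5 + x2 ≤ 11, and 11 < 12. Contradiction.

Unsatisfiable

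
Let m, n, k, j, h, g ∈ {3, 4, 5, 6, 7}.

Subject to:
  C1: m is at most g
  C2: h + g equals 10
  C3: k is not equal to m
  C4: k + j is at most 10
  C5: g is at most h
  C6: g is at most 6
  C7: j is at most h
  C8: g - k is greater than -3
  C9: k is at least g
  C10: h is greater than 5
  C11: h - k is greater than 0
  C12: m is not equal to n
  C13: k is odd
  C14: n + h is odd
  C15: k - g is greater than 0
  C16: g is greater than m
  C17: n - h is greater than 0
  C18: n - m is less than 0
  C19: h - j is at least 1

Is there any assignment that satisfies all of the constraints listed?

Constraints 11, 15, 16, 17, and 18 give g < k, k < h, h < n, n < m, m < g. Chaining: g < k < h < n < m < g, which forces g < g — impossible.

Unsatisfiable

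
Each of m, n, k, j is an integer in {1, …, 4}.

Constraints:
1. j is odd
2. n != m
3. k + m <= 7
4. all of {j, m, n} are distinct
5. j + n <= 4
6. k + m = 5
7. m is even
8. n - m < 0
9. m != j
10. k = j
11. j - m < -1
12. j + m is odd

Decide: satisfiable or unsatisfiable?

Setting (m, n, k, j) = (4, 2, 1, 1) satisfies everything: constraint 3: k + m = 5; constraint 5: j + n = 3, and the others follow.

Satisfiable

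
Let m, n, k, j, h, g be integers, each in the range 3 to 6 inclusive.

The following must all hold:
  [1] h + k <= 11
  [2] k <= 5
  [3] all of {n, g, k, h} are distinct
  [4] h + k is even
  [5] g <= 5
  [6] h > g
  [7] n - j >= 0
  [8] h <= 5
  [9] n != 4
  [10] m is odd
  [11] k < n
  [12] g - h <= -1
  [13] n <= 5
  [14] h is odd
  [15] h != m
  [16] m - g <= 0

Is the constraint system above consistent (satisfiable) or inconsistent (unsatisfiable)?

Unsatisfiable

Constraints 2, 5, 8, and 13 confine each of n, g, k, h to the 3 values {3, …, 5} (the domain already gives each ≥ 3).
Constraint 3 requires all 4 of them to be distinct, but only 3 values are available — impossible by the pigeonhole principle.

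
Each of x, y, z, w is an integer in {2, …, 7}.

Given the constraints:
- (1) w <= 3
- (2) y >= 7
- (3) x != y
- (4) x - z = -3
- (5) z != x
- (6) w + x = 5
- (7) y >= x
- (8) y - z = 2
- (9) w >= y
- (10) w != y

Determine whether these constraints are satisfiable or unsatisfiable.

From constraints 2 and 9: w ≥ y and y ≥ 7, so w ≥ 7. From constraint 1: w ≤ 3. But 3 < 7, so no value of w works.

Unsatisfiable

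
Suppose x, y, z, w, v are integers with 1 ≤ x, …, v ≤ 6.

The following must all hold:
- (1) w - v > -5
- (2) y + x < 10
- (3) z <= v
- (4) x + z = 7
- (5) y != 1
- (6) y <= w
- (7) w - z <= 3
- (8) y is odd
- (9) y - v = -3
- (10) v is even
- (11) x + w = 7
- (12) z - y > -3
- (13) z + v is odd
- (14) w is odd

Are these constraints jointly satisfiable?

Try x = 4, y = 3, z = 3, w = 3, v = 6.
Check constraint 1: w - v = -3; constraint 2: y + x = 7; constraint 4: x + z = 7. The remaining constraints are straightforward to verify.

Satisfiable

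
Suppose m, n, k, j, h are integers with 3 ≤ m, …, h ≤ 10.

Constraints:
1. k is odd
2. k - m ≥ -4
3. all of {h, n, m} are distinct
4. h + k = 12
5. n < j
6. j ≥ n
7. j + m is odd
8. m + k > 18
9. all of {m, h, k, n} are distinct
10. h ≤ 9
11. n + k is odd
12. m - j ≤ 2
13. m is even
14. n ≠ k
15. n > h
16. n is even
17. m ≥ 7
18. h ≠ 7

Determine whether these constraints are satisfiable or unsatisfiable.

Setting (m, n, k, j, h) = (10, 4, 9, 9, 3) satisfies everything: constraint 2: k - m = -1; constraint 4: h + k = 12, and the others follow.

Satisfiable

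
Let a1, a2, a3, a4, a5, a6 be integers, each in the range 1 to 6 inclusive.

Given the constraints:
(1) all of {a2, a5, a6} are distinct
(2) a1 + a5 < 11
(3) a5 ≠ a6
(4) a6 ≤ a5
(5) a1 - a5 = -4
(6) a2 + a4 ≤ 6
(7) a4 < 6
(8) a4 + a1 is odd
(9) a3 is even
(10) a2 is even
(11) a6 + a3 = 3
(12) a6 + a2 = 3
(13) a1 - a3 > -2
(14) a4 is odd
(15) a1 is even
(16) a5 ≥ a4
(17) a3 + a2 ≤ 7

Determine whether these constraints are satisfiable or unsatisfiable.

Satisfiable

Setting (a1, a2, a3, a4, a5, a6) = (2, 2, 2, 1, 6, 1) satisfies everything: constraint 2: a1 + a5 = 8; constraint 5: a1 - a5 = -4, and the others follow.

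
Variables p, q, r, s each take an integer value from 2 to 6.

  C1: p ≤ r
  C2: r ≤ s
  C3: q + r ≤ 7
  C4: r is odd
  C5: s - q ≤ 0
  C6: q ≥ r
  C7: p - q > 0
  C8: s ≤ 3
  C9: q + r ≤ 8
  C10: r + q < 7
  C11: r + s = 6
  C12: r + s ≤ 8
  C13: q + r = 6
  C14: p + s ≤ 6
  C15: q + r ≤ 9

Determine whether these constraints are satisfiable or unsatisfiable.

Unsatisfiable

Constraints 1, 2, 5, and 7 give p ≤ r, r ≤ s, s ≤ q, q < p. Chaining: p ≤ r ≤ s ≤ q < p, which forces p < p — impossible.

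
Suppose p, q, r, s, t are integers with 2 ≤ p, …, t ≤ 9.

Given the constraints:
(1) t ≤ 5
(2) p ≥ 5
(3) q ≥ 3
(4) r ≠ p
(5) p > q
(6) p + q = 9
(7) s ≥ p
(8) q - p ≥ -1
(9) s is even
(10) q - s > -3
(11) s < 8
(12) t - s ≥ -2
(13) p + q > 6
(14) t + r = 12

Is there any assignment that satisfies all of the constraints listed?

Satisfiable

The assignment p = 5, q = 4, r = 7, s = 6, t = 5 works:
  constraint 6 holds since p + q = 9.
  constraint 8 holds since q - p = -1.
  constraint 10 holds since q - s = -2.
The rest check out directly.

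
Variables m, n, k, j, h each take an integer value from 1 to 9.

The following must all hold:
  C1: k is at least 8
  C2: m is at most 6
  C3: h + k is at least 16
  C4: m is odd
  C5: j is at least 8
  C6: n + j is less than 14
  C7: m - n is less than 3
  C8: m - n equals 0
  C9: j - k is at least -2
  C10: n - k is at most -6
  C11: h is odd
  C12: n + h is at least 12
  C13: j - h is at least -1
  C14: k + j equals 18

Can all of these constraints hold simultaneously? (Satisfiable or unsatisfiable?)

Take m = 3, n = 3, k = 9, j = 9, h = 9. Then constraint 3: h + k = 18; constraint 6: n + j = 12; constraint 7: m - n = 0, and every other listed constraint is also met.

Satisfiable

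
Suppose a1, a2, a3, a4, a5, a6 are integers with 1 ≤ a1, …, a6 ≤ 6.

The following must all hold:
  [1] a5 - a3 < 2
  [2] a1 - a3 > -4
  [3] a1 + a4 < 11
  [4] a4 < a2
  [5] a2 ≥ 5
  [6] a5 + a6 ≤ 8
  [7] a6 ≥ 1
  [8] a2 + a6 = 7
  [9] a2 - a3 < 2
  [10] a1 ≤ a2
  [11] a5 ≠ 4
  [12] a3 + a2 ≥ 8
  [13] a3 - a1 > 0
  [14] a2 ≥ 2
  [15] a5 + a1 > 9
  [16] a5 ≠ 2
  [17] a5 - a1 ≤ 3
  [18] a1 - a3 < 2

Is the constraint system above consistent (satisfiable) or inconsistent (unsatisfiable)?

Setting (a1, a2, a3, a4, a5, a6) = (5, 5, 6, 4, 5, 2) satisfies everything: constraint 1: a5 - a3 = -1; constraint 2: a1 - a3 = -1; constraint 3: a1 + a4 = 9, and the others follow.

Satisfiable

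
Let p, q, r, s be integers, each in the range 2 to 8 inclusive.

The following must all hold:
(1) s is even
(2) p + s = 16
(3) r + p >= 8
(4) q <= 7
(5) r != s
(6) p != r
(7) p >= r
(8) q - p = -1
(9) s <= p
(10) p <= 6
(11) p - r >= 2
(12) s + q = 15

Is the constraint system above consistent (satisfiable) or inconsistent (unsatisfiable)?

Unsatisfiable

From constraints 9 and 10: s ≤ p ≤ 6. From constraint 4: q ≤ 7. Hence s + q ≤ 13. But constraint 12 requires s + q = 15, and 15 > 13. Contradiction.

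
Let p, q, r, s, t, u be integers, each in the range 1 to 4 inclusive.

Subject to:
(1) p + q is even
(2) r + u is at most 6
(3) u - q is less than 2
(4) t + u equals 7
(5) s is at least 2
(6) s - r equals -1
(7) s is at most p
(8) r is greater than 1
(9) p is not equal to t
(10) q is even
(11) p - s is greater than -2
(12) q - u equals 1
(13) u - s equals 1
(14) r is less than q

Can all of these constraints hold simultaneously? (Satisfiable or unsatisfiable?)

Satisfiable

Setting (p, q, r, s, t, u) = (2, 4, 3, 2, 4, 3) satisfies everything: constraint 2: r + u = 6; constraint 3: u - q = -1, and the others follow.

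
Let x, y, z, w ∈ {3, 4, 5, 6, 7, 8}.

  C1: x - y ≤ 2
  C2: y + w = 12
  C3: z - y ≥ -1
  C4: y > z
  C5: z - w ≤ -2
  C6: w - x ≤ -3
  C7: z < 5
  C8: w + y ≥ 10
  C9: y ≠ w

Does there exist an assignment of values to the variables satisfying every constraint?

Constraints 1, 3, 5, and 6 give y − x ≥ -2, x − w ≥ 3, w − z ≥ 2, z − y ≥ -1.
Adding all 4 inequalities: the left sides telescope to 0, and the right sides sum to (-2) + 3 + 2 + (-1) = 2. So 0 ≥ 2, which is false.

Unsatisfiable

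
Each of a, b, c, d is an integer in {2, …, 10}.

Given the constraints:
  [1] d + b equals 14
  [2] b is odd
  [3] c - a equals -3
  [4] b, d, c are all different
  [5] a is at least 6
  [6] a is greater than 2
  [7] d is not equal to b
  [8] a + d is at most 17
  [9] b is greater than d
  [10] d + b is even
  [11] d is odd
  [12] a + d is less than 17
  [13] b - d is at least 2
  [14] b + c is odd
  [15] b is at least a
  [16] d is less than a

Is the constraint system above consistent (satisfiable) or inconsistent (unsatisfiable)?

Take a = 9, b = 9, c = 6, d = 5. Then constraint 1: d + b = 14; constraint 3: c - a = -3, and every other listed constraint is also met.

Satisfiable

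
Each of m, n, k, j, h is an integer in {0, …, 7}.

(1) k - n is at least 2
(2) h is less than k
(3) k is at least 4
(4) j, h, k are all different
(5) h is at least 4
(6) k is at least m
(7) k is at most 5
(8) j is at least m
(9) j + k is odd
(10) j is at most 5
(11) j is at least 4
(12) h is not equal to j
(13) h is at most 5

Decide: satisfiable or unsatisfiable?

Unsatisfiable

Constraints 3, 5, 7, 10, 11, and 13 confine each of j, h, k to the 2 values {4, 5}.
Constraint 4 requires all 3 of them to be distinct, but only 2 values are available — impossible by the pigeonhole principle.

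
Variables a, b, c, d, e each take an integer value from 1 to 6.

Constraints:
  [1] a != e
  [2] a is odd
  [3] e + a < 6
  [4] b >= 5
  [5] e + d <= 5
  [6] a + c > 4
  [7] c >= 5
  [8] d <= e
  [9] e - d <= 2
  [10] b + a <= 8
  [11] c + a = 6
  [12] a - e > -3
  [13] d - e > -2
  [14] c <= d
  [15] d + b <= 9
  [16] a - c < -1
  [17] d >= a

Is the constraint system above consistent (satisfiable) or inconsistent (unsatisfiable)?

Unsatisfiable

From constraints 7 and 14: d ≥ c ≥ 5. From constraint 4: b ≥ 5. Hence d + b ≥ 10. But constraint 15 requires d + b ≤ 9, and 9 < 10. Contradiction.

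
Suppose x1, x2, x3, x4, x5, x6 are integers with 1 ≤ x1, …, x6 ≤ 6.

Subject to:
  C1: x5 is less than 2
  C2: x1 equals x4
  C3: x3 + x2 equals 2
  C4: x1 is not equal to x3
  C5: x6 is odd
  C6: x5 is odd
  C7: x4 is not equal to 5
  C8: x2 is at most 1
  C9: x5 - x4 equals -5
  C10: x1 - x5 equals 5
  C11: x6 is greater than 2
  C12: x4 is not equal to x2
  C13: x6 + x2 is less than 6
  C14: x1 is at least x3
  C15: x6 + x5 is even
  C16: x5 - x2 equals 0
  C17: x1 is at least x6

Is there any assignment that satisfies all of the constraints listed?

The assignment x1 = 6, x2 = 1, x3 = 1, x4 = 6, x5 = 1, x6 = 3 works:
  constraint 3 holds since x3 + x2 = 2.
  constraint 9 holds since x5 - x4 = -5.
The rest check out directly.

Satisfiable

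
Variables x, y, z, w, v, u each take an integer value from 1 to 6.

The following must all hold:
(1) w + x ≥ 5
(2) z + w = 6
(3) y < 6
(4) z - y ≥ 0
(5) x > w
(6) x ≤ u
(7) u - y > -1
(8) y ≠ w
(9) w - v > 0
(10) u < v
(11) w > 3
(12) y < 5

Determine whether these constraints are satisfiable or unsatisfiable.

Constraints 5, 6, 9, and 10 give x ≤ u, u < v, v < w, w < x. Chaining: x ≤ u < v < w < x, which forces x < x — impossible.

Unsatisfiable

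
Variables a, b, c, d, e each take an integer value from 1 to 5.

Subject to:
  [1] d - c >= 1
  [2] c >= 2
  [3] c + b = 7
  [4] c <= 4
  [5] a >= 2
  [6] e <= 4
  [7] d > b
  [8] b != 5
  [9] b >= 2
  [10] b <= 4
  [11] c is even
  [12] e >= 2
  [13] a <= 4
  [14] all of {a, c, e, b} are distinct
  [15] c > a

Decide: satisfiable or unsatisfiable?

Constraints 2, 4, 5, 6, 9, 10, 12, and 13 confine each of a, c, e, b to the 3 values {2, …, 4}.
Constraint 14 requires all 4 of them to be distinct, but only 3 values are available — impossible by the pigeonhole principle.

Unsatisfiable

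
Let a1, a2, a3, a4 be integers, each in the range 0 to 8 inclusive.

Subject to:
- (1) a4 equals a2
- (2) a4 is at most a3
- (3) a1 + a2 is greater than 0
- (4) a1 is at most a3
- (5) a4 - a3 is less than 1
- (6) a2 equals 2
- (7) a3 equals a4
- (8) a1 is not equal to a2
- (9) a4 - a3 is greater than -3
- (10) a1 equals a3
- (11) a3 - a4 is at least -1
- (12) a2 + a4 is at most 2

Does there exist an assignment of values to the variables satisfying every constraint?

From constraints 1, 7, and 10, a1 = a3 = a4 = a2, so a1 = a2. But constraint 8 says a1 ≠ a2. Contradiction.

Unsatisfiable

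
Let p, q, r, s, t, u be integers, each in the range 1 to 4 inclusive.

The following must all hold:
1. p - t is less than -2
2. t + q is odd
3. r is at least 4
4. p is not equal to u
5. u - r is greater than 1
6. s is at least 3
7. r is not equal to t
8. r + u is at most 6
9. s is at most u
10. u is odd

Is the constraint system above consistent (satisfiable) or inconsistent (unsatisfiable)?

Unsatisfiable

From constraint 3: r ≥ 4. From constraints 6 and 9: u ≥ s ≥ 3. Hence r + u ≥ 7. But constraint 8 requires r + u ≤ 6, and 6 < 7. Contradiction.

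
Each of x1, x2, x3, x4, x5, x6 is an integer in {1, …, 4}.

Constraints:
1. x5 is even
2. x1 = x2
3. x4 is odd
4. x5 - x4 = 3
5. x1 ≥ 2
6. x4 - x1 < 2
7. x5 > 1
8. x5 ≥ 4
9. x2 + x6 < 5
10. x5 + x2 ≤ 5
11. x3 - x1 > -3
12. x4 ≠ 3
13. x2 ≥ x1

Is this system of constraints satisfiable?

Unsatisfiable

From constraint 8: x5 ≥ 4. From constraints 5 and 13: x2 ≥ x1 ≥ 2. Hence x5 + x2 ≥ 6. But constraint 10 requires x5 + x2 ≤ 5, and 5 < 6. Contradiction.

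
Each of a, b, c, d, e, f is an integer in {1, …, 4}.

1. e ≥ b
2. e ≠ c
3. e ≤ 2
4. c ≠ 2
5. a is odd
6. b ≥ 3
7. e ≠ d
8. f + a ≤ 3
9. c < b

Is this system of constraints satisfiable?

From constraint 6: b ≥ 3. From constraints 1 and 3: b ≤ e and e ≤ 2, so b ≤ 2. But 2 < 3, so no value of b works.

Unsatisfiable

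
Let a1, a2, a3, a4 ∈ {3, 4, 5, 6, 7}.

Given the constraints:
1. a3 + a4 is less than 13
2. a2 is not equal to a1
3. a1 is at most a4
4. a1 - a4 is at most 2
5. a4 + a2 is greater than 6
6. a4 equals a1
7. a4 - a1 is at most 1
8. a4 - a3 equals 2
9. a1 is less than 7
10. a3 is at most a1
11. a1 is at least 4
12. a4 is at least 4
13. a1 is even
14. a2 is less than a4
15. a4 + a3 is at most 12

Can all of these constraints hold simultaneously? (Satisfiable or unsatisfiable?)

Satisfiable

Try a1 = 6, a2 = 3, a3 = 4, a4 = 6.
Check constraint 1: a3 + a4 = 10; constraint 4: a1 - a4 = 0. The remaining constraints are straightforward to verify.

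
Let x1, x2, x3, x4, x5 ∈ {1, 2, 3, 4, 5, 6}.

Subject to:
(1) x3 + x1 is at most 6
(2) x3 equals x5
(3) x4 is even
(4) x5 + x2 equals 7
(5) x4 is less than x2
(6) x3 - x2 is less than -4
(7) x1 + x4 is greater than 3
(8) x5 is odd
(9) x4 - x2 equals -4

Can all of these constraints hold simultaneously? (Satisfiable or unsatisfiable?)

Try x1 = 4, x2 = 6, x3 = 1, x4 = 2, x5 = 1.
Check constraint 1: x3 + x1 = 5; constraint 4: x5 + x2 = 7. The remaining constraints are straightforward to verify.

Satisfiable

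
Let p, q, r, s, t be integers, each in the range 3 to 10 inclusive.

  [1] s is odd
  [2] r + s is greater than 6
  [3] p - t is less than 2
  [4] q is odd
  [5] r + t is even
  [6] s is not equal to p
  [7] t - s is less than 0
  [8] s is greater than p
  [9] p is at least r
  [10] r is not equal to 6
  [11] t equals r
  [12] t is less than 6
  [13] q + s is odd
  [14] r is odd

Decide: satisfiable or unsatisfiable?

Unsatisfiable

Constraint 4 makes q odd and constraint 1 makes s odd, so q + s must be even. Constraint 13 says q + s is odd — contradiction.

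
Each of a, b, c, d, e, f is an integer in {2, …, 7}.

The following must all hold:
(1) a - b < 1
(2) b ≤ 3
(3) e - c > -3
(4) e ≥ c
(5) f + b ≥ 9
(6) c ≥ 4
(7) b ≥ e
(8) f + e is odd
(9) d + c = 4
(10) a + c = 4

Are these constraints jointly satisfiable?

From constraints 4 and 6: e ≥ c and c ≥ 4, so e ≥ 4. From constraints 2 and 7: e ≤ b and b ≤ 3, so e ≤ 3. But 3 < 4, so no value of e works.

Unsatisfiable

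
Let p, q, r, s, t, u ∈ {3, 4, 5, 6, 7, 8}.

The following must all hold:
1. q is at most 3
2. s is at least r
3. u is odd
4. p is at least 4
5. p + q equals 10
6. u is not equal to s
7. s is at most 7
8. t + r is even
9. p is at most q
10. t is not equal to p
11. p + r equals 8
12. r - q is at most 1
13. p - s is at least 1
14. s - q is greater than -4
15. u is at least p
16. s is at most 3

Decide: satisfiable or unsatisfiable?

Unsatisfiable

From constraints 1 and 9: p ≤ q ≤ 3. From constraints 2 and 16: r ≤ s ≤ 3. Hence p + r ≤ 6. But constraint 11 requires p + r = 8, and 8 > 6. Contradiction.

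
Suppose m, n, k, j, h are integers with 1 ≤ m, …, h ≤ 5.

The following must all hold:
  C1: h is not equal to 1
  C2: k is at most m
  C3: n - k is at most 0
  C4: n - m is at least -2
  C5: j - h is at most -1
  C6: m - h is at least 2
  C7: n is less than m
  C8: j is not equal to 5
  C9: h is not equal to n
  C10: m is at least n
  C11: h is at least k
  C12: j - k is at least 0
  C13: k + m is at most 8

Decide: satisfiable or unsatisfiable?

Constraints 3, 4, 5, 6, and 12 give j − k ≥ 0, k − n ≥ 0, n − m ≥ -2, m − h ≥ 2, h − j ≥ 1.
Adding all 5 inequalities: the left sides telescope to 0, and the right sides sum to 0 + 0 + (-2) + 2 + 1 = 1. So 0 ≥ 1, which is false.

Unsatisfiable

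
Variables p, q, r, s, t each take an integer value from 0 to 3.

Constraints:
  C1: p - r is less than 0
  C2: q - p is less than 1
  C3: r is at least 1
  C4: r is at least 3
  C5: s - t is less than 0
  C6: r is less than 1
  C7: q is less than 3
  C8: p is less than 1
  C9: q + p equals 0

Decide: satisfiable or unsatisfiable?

From constraint 4: r ≥ 3. From constraint 6: r ≤ 0. But 0 < 3, so no value of r works.

Unsatisfiable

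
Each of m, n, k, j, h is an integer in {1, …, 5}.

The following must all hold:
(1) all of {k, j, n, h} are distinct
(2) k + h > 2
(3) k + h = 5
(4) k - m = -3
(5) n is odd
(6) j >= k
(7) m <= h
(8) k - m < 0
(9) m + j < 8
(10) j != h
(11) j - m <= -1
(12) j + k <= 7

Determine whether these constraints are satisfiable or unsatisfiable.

Satisfiable

Try m = 4, n = 5, k = 1, j = 3, h = 4.
Check constraint 2: k + h = 5; constraint 3: k + h = 5; constraint 4: k - m = -3. The remaining constraints are straightforward to verify.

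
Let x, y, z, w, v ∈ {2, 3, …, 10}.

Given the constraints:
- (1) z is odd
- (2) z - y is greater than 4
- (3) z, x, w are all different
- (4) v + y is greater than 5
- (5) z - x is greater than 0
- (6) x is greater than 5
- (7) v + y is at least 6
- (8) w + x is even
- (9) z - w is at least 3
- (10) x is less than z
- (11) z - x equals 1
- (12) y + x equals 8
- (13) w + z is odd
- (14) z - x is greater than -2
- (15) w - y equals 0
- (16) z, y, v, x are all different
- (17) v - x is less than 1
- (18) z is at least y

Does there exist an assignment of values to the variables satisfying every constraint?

Satisfiable

Take x = 6, y = 2, z = 7, w = 2, v = 4. Then constraint 2: z - y = 5; constraint 4: v + y = 6, and every other listed constraint is also met.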